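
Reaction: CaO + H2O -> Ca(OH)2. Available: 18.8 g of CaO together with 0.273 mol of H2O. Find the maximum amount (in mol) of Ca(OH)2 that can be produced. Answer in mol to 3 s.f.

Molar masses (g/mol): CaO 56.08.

n(CaO) = 18.80 / 56.08 = 0.3352 mol
n(H2O) = 0.2730 mol
n/ν for CaO = 0.3352/1 = 0.3352
n/ν for H2O = 0.2730/1 = 0.2730
Smallest n/ν is H2O → limiting reagent.
n(Ca(OH)2) = (1/1) × 0.2730 = 0.2730 mol

0.273 mol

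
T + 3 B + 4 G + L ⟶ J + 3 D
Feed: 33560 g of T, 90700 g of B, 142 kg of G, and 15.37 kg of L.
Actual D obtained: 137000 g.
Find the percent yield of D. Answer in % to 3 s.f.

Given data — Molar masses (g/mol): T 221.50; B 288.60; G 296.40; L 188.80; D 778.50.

n(T) = 33560 / 221.50 = 151.5 mol
n(B) = 90700 / 288.60 = 314.3 mol
n(G) = 142.0×1000 / 296.40 = 479.1 mol
n(L) = 15.37×1000 / 188.80 = 81.41 mol
n/ν → T: 151.5, B: 104.8, G: 119.8, L: 81.41; L is limiting.
theoretical n(D) = (3/1) × 81.41 = 244.2 mol → 190100 g
% yield = 137000 / 190100 × 100 = 72.07 %

72.1 %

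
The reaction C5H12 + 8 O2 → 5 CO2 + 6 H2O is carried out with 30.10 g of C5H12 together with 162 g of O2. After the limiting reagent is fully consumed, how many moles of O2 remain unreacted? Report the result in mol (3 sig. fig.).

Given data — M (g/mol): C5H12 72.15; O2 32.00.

1.73 mol

n(C5H12) = 30.10 / 72.15 = 0.4172 mol
n(O2) = 162.0 / 32.00 = 5.063 mol
n/ν for C5H12 = 0.4172/1 = 0.4172
n/ν for O2 = 5.063/8 = 0.6329
Smallest n/ν is C5H12 → limiting reagent.
O2 consumed = (8/1) × 0.4172 = 3.338 mol
O2 remaining = 5.063 − 3.338 = 1.725 mol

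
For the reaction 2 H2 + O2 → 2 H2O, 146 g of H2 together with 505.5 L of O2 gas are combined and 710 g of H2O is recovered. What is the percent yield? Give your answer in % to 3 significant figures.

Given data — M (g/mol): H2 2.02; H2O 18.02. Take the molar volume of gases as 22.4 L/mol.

n(H2) = 146.0 / 2.02 = 72.28 mol
n(O2) = 505.5 / 22.4 = 22.57 mol
n/ν → H2: 36.14, O2: 22.57; O2 is limiting.
theoretical n(H2O) = (2/1) × 22.57 = 45.14 mol → 813.4 g
% yield = 710 / 813.4 × 100 = 87.29 %

87.3 %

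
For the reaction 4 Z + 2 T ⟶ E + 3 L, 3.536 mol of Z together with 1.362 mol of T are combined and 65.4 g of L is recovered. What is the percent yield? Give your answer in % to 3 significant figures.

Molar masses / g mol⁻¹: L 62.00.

51.6 %

n(Z) = 3.536 mol
n(T) = 1.362 mol
n/ν for Z = 3.536/4 = 0.8840
n/ν for T = 1.362/2 = 0.6810
Smallest n/ν is T → limiting reagent.
theoretical n(L) = (3/2) × 1.362 = 2.043 mol → 126.7 g
% yield = 65.4 / 126.7 × 100 = 51.62 %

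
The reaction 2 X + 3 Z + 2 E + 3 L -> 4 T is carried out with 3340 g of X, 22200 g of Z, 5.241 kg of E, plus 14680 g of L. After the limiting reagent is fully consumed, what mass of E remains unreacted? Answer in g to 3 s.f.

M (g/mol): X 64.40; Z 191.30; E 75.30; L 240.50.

2180 g

n(X) = 3340 / 64.40 = 51.86 mol
n(Z) = 22200 / 191.30 = 116.0 mol
n(E) = 5.241×1000 / 75.30 = 69.60 mol
n(L) = 14680 / 240.50 = 61.04 mol
n/ν for X = 51.86/2 = 25.93
n/ν for Z = 116.0/3 = 38.67
n/ν for E = 69.60/2 = 34.80
n/ν for L = 61.04/3 = 20.35
Smallest n/ν is L → limiting reagent.
E consumed = (2/3) × 61.04 = 40.69 mol
E remaining = 69.60 − 40.69 = 28.91 mol
mass = 28.91 × 75.30 = 2177 g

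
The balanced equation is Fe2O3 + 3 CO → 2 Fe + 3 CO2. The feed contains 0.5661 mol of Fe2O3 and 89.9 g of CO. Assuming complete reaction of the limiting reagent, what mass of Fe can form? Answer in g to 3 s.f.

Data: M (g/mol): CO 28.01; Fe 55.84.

n(Fe2O3) = 0.5661 mol
n(CO) = 89.90 / 28.01 = 3.210 mol
n/ν for Fe2O3 = 0.5661/1 = 0.5661
n/ν for CO = 3.210/3 = 1.070
Smallest n/ν is Fe2O3 → limiting reagent.
n(Fe) = (2/1) × 0.5661 = 1.132 mol
mass = 1.132 × 55.84 = 63.21 g

63.2 g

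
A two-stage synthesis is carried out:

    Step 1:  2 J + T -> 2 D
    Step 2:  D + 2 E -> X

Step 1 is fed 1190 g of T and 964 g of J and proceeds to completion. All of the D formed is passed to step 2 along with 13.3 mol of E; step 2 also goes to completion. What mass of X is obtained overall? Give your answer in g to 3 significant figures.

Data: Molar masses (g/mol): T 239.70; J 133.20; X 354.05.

2350 g

Step 1:
n(T) = 1190 / 239.70 = 4.965 mol
n(J) = 964.0 / 133.20 = 7.237 mol
n/ν for T = 4.965/1 = 4.965
n/ν for J = 7.237/2 = 3.619
Smallest n/ν is J → limiting reagent.
n(D) produced = (2/2) × 7.237 = 7.237 mol
Step 2:
n(D) available = 7.237 mol
n(E) = 13.30 mol
n/ν for D = 7.237/1 = 7.237
n/ν for E = 13.30/2 = 6.650
Smallest n/ν is E → limiting reagent.
n(X) = (1/2) × 13.30 = 6.650 mol
mass = 6.650 × 354.05 = 2354 g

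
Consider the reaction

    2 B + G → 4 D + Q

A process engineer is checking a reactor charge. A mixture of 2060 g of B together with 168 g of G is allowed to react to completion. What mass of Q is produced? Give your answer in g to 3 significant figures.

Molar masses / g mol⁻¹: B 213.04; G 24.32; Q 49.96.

242 g

n(B) = 2060 / 213.04 = 9.670 mol
n(G) = 168.0 / 24.32 = 6.908 mol
n/ν for B = 9.670/2 = 4.835
n/ν for G = 6.908/1 = 6.908
Smallest n/ν is B → limiting reagent.
n(Q) = (1/2) × 9.670 = 4.835 mol
mass = 4.835 × 49.96 = 241.6 g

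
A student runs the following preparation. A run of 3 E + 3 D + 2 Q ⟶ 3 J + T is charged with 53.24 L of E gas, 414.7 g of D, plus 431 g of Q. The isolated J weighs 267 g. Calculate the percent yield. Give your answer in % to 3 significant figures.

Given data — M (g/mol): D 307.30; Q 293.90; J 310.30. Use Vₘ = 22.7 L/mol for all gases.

n(E) = 53.24 / 22.7 = 2.345 mol
n(D) = 414.7 / 307.30 = 1.349 mol
n(Q) = 431.0 / 293.90 = 1.466 mol
n/ν for E = 2.345/3 = 0.7817
n/ν for D = 1.349/3 = 0.4497
n/ν for Q = 1.466/2 = 0.7330
Smallest n/ν is D → limiting reagent.
theoretical n(J) = (3/3) × 1.349 = 1.349 mol → 418.6 g
% yield = 267 / 418.6 × 100 = 63.78 %

63.8 %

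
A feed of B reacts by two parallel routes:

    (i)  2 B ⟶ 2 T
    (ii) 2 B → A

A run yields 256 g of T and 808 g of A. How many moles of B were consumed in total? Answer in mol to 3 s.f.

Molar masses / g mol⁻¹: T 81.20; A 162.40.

n(T) = 256 / 81.20 = 3.153 mol
n(A) = 808 / 162.40 = 4.975 mol
n(B) via (i) = (2/2)×3.153 = 3.153 mol
n(B) via (ii) = (2/1)×4.975 = 9.950 mol
total n(B) = 3.153 + 9.950 = 13.10 mol

13.1 mol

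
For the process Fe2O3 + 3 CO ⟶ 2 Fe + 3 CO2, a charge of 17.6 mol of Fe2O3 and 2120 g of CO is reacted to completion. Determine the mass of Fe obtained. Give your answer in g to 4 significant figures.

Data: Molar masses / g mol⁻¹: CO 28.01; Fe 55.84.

n(Fe2O3) = 17.60 mol
n(CO) = 2120 / 28.01 = 75.69 mol
n/ν for Fe2O3 = 17.60/1 = 17.60
n/ν for CO = 75.69/3 = 25.23
Smallest n/ν is Fe2O3 → limiting reagent.
n(Fe) = (2/1) × 17.60 = 35.20 mol
mass = 35.20 × 55.84 = 1966 g

1966 g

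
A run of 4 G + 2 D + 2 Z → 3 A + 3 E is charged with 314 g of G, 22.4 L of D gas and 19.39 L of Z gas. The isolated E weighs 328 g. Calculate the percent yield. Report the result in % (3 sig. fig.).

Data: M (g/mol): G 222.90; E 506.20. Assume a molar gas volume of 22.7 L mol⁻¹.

n(G) = 314.0 / 222.90 = 1.409 mol
n(D) = 22.40 / 22.7 = 0.9868 mol
n(Z) = 19.39 / 22.7 = 0.8542 mol
n/ν for G = 1.409/4 = 0.3523
n/ν for D = 0.9868/2 = 0.4934
n/ν for Z = 0.8542/2 = 0.4271
Smallest n/ν is G → limiting reagent.
theoretical n(E) = (3/4) × 1.409 = 1.057 mol → 535.1 g
% yield = 328 / 535.1 × 100 = 61.30 %

61.3 %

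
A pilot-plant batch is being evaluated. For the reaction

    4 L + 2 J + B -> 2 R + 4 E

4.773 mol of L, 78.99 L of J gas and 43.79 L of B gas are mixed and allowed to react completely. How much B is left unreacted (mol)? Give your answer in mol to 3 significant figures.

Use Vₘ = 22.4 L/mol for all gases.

n(L) = 4.773 mol
n(J) = 78.99 / 22.4 = 3.526 mol
n(B) = 43.79 / 22.4 = 1.955 mol
n/ν for L = 4.773/4 = 1.193
n/ν for J = 3.526/2 = 1.763
n/ν for B = 1.955/1 = 1.955
Smallest n/ν is L → limiting reagent.
B consumed = (1/4) × 4.773 = 1.193 mol
B remaining = 1.955 − 1.193 = 0.7620 mol

0.762 mol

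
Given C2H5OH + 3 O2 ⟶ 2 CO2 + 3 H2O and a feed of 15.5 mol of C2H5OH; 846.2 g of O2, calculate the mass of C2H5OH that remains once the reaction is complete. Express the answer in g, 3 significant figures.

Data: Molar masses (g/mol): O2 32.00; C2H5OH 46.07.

n(C2H5OH) = 15.50 mol
n(O2) = 846.2 / 32.00 = 26.44 mol
n/ν for C2H5OH = 15.50/1 = 15.50
n/ν for O2 = 26.44/3 = 8.813
Smallest n/ν is O2 → limiting reagent.
C2H5OH consumed = (1/3) × 26.44 = 8.813 mol
C2H5OH remaining = 15.50 − 8.813 = 6.687 mol
mass = 6.687 × 46.07 = 308.1 g

308 g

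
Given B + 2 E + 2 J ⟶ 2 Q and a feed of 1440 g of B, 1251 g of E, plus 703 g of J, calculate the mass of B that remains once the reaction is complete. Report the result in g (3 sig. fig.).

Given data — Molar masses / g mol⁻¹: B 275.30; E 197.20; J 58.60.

567 g

n(B) = 1440 / 275.30 = 5.231 mol
n(E) = 1251 / 197.20 = 6.344 mol
n(J) = 703.0 / 58.60 = 12.00 mol
n/ν → B: 5.231, E: 3.172, J: 6.000; E is limiting.
B consumed = (1/2) × 6.344 = 3.172 mol
B remaining = 5.231 − 3.172 = 2.059 mol
mass = 2.059 × 275.30 = 566.8 g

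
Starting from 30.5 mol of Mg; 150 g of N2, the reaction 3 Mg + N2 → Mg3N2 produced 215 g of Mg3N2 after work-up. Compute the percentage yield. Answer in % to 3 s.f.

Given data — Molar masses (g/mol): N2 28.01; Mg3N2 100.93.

n(Mg) = 30.50 mol
n(N2) = 150.0 / 28.01 = 5.355 mol
n/ν for Mg = 30.50/3 = 10.17
n/ν for N2 = 5.355/1 = 5.355
Smallest n/ν is N2 → limiting reagent.
theoretical n(Mg3N2) = (1/1) × 5.355 = 5.355 mol → 540.5 g
% yield = 215 / 540.5 × 100 = 39.78 %

39.8 %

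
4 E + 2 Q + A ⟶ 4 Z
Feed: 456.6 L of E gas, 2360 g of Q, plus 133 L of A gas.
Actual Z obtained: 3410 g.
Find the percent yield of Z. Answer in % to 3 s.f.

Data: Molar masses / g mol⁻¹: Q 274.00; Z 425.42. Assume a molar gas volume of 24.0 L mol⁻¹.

46.5 %

n(E) = 456.6 / 24.0 = 19.03 mol
n(Q) = 2360 / 274.00 = 8.613 mol
n(A) = 133.0 / 24.0 = 5.542 mol
n/ν for E = 19.03/4 = 4.758
n/ν for Q = 8.613/2 = 4.307
n/ν for A = 5.542/1 = 5.542
Smallest n/ν is Q → limiting reagent.
theoretical n(Z) = (4/2) × 8.613 = 17.23 mol → 7330 g
% yield = 3410 / 7330 × 100 = 46.52 %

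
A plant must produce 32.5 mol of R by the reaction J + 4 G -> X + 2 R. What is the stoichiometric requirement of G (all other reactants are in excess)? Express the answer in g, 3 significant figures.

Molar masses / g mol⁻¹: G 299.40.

19500 g

n(R) = 32.50 mol
n(G) = (4/2) × 32.50 = 65.00 mol
mass = 65.00 × 299.40 = 19460 g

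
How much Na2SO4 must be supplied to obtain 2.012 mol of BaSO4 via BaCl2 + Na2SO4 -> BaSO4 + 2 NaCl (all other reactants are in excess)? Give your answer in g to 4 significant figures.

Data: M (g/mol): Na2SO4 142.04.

285.8 g

n(BaSO4) = 2.012 mol
n(Na2SO4) = (1/1) × 2.012 = 2.012 mol
mass = 2.012 × 142.04 = 285.8 g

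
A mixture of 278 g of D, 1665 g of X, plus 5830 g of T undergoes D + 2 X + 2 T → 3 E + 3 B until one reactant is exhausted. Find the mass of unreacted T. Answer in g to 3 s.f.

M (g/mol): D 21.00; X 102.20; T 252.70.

1710 g

n(D) = 278.0 / 21.00 = 13.24 mol
n(X) = 1665 / 102.20 = 16.29 mol
n(T) = 5830 / 252.70 = 23.07 mol
n/ν for D = 13.24/1 = 13.24
n/ν for X = 16.29/2 = 8.145
n/ν for T = 23.07/2 = 11.54
Smallest n/ν is X → limiting reagent.
T consumed = (2/2) × 16.29 = 16.29 mol
T remaining = 23.07 − 16.29 = 6.780 mol
mass = 6.780 × 252.70 = 1713 g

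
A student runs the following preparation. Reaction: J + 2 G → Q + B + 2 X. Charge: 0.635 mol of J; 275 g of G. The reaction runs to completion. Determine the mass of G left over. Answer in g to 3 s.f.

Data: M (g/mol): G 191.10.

n(J) = 0.6350 mol
n(G) = 275.0 / 191.10 = 1.439 mol
n/ν → J: 0.6350, G: 0.7195; J is limiting.
G consumed = (2/1) × 0.6350 = 1.270 mol
G remaining = 1.439 − 1.270 = 0.1690 mol
mass = 0.1690 × 191.10 = 32.30 g

32.3 g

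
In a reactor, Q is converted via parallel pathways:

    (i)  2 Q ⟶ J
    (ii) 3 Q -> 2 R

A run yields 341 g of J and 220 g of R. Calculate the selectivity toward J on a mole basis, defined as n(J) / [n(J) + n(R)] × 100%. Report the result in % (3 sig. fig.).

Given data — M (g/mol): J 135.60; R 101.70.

n(J) = 341 / 135.60 = 2.515 mol
n(R) = 220 / 101.70 = 2.163 mol
selectivity = 2.515/(2.515+2.163) × 100 = 53.76 %

53.8 %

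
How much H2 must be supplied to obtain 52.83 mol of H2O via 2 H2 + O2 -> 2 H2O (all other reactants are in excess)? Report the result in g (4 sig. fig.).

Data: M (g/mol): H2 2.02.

n(H2O) = 52.83 mol
n(H2) = (2/2) × 52.83 = 52.83 mol
mass = 52.83 × 2.02 = 106.7 g

106.7 g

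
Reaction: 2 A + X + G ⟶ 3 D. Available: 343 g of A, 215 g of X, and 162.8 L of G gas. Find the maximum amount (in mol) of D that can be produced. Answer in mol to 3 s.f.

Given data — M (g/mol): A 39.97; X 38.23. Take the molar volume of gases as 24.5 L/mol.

n(A) = 343.0 / 39.97 = 8.581 mol
n(X) = 215.0 / 38.23 = 5.624 mol
n(G) = 162.8 / 24.5 = 6.645 mol
n/ν → A: 4.291, X: 5.624, G: 6.645; A is limiting.
n(D) = (3/2) × 8.581 = 12.87 mol

12.9 mol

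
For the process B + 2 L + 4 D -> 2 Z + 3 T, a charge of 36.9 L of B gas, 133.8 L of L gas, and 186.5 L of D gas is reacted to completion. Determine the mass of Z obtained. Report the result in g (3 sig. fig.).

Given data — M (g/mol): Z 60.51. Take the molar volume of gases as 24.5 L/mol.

182 g

n(B) = 36.90 / 24.5 = 1.506 mol
n(L) = 133.8 / 24.5 = 5.461 mol
n(D) = 186.5 / 24.5 = 7.612 mol
n/ν for B = 1.506/1 = 1.506
n/ν for L = 5.461/2 = 2.731
n/ν for D = 7.612/4 = 1.903
Smallest n/ν is B → limiting reagent.
n(Z) = (2/1) × 1.506 = 3.012 mol
mass = 3.012 × 60.51 = 182.3 g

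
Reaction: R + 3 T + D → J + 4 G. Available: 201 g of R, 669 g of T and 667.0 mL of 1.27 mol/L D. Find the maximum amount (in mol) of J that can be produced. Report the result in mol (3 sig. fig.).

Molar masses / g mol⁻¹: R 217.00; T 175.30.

n(R) = 201.0 / 217.00 = 0.9263 mol
n(T) = 669.0 / 175.30 = 3.816 mol
n(D) = 1.27 × 667.0/1000 = 0.8471 mol
n/ν → R: 0.9263, T: 1.272, D: 0.8471; D is limiting.
n(J) = (1/1) × 0.8471 = 0.8471 mol

0.847 mol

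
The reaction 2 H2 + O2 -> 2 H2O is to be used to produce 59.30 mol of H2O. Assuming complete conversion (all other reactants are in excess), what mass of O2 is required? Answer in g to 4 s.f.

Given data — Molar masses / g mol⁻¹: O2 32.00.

948.8 g

n(H2O) = 59.30 mol
n(O2) = (1/2) × 59.30 = 29.65 mol
mass = 29.65 × 32.00 = 948.8 g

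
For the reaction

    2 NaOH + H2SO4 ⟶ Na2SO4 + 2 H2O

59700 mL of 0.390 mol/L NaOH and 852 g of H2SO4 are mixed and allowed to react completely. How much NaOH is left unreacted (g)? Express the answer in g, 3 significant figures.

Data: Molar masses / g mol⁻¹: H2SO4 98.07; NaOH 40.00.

236 g

n(NaOH) = 0.390 × 59700/1000 = 23.28 mol
n(H2SO4) = 852.0 / 98.07 = 8.688 mol
n/ν for NaOH = 23.28/2 = 11.64
n/ν for H2SO4 = 8.688/1 = 8.688
Smallest n/ν is H2SO4 → limiting reagent.
NaOH consumed = (2/1) × 8.688 = 17.38 mol
NaOH remaining = 23.28 − 17.38 = 5.900 mol
mass = 5.900 × 40.00 = 236.0 g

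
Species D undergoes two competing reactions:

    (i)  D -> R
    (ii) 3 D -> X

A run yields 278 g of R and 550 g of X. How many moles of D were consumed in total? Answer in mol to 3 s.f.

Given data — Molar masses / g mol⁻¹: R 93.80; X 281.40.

8.83 mol

n(R) = 278 / 93.80 = 2.964 mol
n(X) = 550 / 281.40 = 1.955 mol
n(D) via (i) = (1/1)×2.964 = 2.964 mol
n(D) via (ii) = (3/1)×1.955 = 5.865 mol
total n(D) = 2.964 + 5.865 = 8.829 mol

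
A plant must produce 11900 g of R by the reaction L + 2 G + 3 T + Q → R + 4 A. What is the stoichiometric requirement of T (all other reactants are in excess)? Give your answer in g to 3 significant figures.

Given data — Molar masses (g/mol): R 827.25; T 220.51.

n(R) = 11900 / 827.25 = 14.39 mol
n(T) = (3/1) × 14.39 = 43.17 mol
mass = 43.17 × 220.51 = 9519 g

9520 g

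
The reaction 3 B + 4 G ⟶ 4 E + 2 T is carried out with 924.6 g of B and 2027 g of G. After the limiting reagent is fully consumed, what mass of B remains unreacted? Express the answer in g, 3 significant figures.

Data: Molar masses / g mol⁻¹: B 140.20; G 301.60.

218 g

n(B) = 924.6 / 140.20 = 6.595 mol
n(G) = 2027 / 301.60 = 6.721 mol
n/ν for B = 6.595/3 = 2.198
n/ν for G = 6.721/4 = 1.680
Smallest n/ν is G → limiting reagent.
B consumed = (3/4) × 6.721 = 5.041 mol
B remaining = 6.595 − 5.041 = 1.554 mol
mass = 1.554 × 140.20 = 217.9 g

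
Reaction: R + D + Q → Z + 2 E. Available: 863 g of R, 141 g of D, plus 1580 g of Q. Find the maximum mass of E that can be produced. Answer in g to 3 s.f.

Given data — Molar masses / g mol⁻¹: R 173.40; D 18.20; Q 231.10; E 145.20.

n(R) = 863.0 / 173.40 = 4.977 mol
n(D) = 141.0 / 18.20 = 7.747 mol
n(Q) = 1580 / 231.10 = 6.837 mol
n/ν for R = 4.977/1 = 4.977
n/ν for D = 7.747/1 = 7.747
n/ν for Q = 6.837/1 = 6.837
Smallest n/ν is R → limiting reagent.
n(E) = (2/1) × 4.977 = 9.954 mol
mass = 9.954 × 145.20 = 1445 g

1450 g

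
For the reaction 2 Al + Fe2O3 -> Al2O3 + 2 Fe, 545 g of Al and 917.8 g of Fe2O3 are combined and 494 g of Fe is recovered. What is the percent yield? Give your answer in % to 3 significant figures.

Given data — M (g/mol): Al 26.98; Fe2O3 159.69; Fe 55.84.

77.0 %

n(Al) = 545.0 / 26.98 = 20.20 mol
n(Fe2O3) = 917.8 / 159.69 = 5.747 mol
n/ν for Al = 20.20/2 = 10.10
n/ν for Fe2O3 = 5.747/1 = 5.747
Smallest n/ν is Fe2O3 → limiting reagent.
theoretical n(Fe) = (2/1) × 5.747 = 11.49 mol → 641.6 g
% yield = 494 / 641.6 × 100 = 77.00 %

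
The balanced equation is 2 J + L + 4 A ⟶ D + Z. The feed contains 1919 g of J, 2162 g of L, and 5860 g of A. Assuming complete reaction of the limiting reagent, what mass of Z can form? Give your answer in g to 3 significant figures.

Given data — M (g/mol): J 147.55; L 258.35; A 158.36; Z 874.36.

5690 g

n(J) = 1919 / 147.55 = 13.01 mol
n(L) = 2162 / 258.35 = 8.368 mol
n(A) = 5860 / 158.36 = 37.00 mol
n/ν → J: 6.505, L: 8.368, A: 9.250; J is limiting.
n(Z) = (1/2) × 13.01 = 6.505 mol
mass = 6.505 × 874.36 = 5688 g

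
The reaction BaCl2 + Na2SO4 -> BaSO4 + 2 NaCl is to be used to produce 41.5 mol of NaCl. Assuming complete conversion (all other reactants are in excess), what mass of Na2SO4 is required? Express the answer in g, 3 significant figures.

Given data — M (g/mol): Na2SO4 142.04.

2950 g

n(NaCl) = 41.50 mol
n(Na2SO4) = (1/2) × 41.50 = 20.75 mol
mass = 20.75 × 142.04 = 2947 g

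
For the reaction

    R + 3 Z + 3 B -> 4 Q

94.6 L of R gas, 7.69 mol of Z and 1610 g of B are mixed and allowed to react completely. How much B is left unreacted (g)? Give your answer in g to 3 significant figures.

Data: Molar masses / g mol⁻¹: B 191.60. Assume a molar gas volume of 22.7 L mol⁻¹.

n(R) = 94.60 / 22.7 = 4.167 mol
n(Z) = 7.690 mol
n(B) = 1610 / 191.60 = 8.403 mol
n/ν for R = 4.167/1 = 4.167
n/ν for Z = 7.690/3 = 2.563
n/ν for B = 8.403/3 = 2.801
Smallest n/ν is Z → limiting reagent.
B consumed = (3/3) × 7.690 = 7.690 mol
B remaining = 8.403 − 7.690 = 0.7130 mol
mass = 0.7130 × 191.60 = 136.6 g

137 g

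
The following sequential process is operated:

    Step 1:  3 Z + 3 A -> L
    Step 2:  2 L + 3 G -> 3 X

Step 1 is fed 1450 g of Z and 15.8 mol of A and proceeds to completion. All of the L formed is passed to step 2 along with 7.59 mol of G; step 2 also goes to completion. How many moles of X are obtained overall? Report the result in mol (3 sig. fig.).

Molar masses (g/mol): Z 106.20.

6.83 mol

Step 1:
n(Z) = 1450 / 106.20 = 13.65 mol
n(A) = 15.80 mol
n/ν → Z: 4.550, A: 5.267; Z is limiting.
n(L) produced = (1/3) × 13.65 = 4.550 mol
Step 2:
n(L) available = 4.550 mol
n(G) = 7.590 mol
n/ν → L: 2.275, G: 2.530; L is limiting.
n(X) = (3/2) × 4.550 = 6.825 mol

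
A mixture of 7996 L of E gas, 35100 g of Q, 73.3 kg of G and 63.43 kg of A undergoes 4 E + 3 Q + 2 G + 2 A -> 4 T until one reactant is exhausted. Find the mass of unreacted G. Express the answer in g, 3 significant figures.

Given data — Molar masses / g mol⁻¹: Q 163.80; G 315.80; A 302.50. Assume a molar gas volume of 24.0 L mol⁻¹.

n(E) = 7996 / 24.0 = 333.2 mol
n(Q) = 35100 / 163.80 = 214.3 mol
n(G) = 73.30×1000 / 315.80 = 232.1 mol
n(A) = 63.43×1000 / 302.50 = 209.7 mol
n/ν → E: 83.30, Q: 71.43, G: 116.1, A: 104.9; Q is limiting.
G consumed = (2/3) × 214.3 = 142.9 mol
G remaining = 232.1 − 142.9 = 89.20 mol
mass = 89.20 × 315.80 = 28170 g

28200 g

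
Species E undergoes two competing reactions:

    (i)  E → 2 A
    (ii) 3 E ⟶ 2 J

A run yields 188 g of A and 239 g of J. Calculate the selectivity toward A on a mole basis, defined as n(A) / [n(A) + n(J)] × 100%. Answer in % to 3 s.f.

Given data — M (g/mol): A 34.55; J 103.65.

70.2 %

n(A) = 188 / 34.55 = 5.441 mol
n(J) = 239 / 103.65 = 2.306 mol
selectivity = 5.441/(5.441+2.306) × 100 = 70.23 %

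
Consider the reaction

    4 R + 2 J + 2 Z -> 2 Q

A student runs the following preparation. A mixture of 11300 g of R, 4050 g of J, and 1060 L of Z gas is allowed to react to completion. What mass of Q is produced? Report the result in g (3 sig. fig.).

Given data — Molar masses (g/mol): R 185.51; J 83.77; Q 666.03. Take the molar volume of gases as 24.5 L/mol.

n(R) = 11300 / 185.51 = 60.91 mol
n(J) = 4050 / 83.77 = 48.35 mol
n(Z) = 1060 / 24.5 = 43.27 mol
n/ν for R = 60.91/4 = 15.23
n/ν for J = 48.35/2 = 24.18
n/ν for Z = 43.27/2 = 21.64
Smallest n/ν is R → limiting reagent.
n(Q) = (2/4) × 60.91 = 30.46 mol
mass = 30.46 × 666.03 = 20290 g

20300 g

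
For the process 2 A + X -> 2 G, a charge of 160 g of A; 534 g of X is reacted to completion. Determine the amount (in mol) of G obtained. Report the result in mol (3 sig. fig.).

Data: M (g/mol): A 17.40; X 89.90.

n(A) = 160.0 / 17.40 = 9.195 mol
n(X) = 534.0 / 89.90 = 5.940 mol
n/ν → A: 4.598, X: 5.940; A is limiting.
n(G) = (2/2) × 9.195 = 9.195 mol

9.20 mol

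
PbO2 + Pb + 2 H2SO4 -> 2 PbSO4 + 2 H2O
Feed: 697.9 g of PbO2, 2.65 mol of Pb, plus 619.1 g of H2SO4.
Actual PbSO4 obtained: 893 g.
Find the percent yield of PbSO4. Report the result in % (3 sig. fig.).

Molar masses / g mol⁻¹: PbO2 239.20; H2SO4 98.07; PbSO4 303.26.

n(PbO2) = 697.9 / 239.20 = 2.918 mol
n(Pb) = 2.650 mol
n(H2SO4) = 619.1 / 98.07 = 6.313 mol
n/ν for PbO2 = 2.918/1 = 2.918
n/ν for Pb = 2.650/1 = 2.650
n/ν for H2SO4 = 6.313/2 = 3.157
Smallest n/ν is Pb → limiting reagent.
theoretical n(PbSO4) = (2/1) × 2.650 = 5.300 mol → 1607 g
% yield = 893 / 1607 × 100 = 55.57 %

55.6 %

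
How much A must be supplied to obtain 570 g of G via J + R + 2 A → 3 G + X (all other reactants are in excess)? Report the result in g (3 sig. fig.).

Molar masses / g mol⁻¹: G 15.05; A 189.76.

4790 g

n(G) = 570 / 15.05 = 37.87 mol
n(A) = (2/3) × 37.87 = 25.25 mol
mass = 25.25 × 189.76 = 4791 g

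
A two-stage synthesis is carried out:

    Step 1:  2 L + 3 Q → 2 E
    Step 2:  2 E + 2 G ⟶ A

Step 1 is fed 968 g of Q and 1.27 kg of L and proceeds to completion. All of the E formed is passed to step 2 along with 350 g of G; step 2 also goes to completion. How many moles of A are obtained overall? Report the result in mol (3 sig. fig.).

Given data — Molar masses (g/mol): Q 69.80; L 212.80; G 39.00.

Step 1:
n(Q) = 968.0 / 69.80 = 13.87 mol
n(L) = 1.270×1000 / 212.80 = 5.968 mol
n/ν for Q = 13.87/3 = 4.623
n/ν for L = 5.968/2 = 2.984
Smallest n/ν is L → limiting reagent.
n(E) produced = (2/2) × 5.968 = 5.968 mol
Step 2:
n(E) available = 5.968 mol
n(G) = 350.0 / 39.00 = 8.974 mol
n/ν for E = 5.968/2 = 2.984
n/ν for G = 8.974/2 = 4.487
Smallest n/ν is E → limiting reagent.
n(A) = (1/2) × 5.968 = 2.984 mol

2.98 mol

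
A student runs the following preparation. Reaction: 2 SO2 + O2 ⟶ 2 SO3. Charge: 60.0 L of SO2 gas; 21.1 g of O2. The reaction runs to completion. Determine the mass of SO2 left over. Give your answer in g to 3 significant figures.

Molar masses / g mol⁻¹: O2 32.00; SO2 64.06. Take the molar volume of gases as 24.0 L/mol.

n(SO2) = 60.00 / 24.0 = 2.500 mol
n(O2) = 21.10 / 32.00 = 0.6594 mol
n/ν → SO2: 1.250, O2: 0.6594; O2 is limiting.
SO2 consumed = (2/1) × 0.6594 = 1.319 mol
SO2 remaining = 2.500 − 1.319 = 1.181 mol
mass = 1.181 × 64.06 = 75.65 g

75.7 g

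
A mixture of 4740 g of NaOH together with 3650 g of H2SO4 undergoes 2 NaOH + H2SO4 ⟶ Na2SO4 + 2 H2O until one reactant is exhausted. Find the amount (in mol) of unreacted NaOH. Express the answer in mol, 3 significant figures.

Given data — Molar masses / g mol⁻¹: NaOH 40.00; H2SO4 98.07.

n(NaOH) = 4740 / 40.00 = 118.5 mol
n(H2SO4) = 3650 / 98.07 = 37.22 mol
n/ν for NaOH = 118.5/2 = 59.25
n/ν for H2SO4 = 37.22/1 = 37.22
Smallest n/ν is H2SO4 → limiting reagent.
NaOH consumed = (2/1) × 37.22 = 74.44 mol
NaOH remaining = 118.5 − 74.44 = 44.06 mol

44.1 mol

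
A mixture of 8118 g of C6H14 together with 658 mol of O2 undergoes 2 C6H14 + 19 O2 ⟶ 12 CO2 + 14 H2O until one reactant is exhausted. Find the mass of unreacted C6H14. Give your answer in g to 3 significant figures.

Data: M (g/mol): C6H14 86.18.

n(C6H14) = 8118 / 86.18 = 94.20 mol
n(O2) = 658.0 mol
n/ν for C6H14 = 94.20/2 = 47.10
n/ν for O2 = 658.0/19 = 34.63
Smallest n/ν is O2 → limiting reagent.
C6H14 consumed = (2/19) × 658.0 = 69.26 mol
C6H14 remaining = 94.20 − 69.26 = 24.94 mol
mass = 24.94 × 86.18 = 2149 g

2150 g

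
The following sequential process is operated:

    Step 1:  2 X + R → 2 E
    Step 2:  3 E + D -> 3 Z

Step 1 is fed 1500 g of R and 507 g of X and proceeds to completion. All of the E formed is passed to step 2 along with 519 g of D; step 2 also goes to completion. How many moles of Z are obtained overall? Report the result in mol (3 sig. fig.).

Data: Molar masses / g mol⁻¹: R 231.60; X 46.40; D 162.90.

9.56 mol

Step 1:
n(R) = 1500 / 231.60 = 6.477 mol
n(X) = 507.0 / 46.40 = 10.93 mol
n/ν → R: 6.477, X: 5.465; X is limiting.
n(E) produced = (2/2) × 10.93 = 10.93 mol
Step 2:
n(E) available = 10.93 mol
n(D) = 519.0 / 162.90 = 3.186 mol
n/ν → E: 3.643, D: 3.186; D is limiting.
n(Z) = (3/1) × 3.186 = 9.558 mol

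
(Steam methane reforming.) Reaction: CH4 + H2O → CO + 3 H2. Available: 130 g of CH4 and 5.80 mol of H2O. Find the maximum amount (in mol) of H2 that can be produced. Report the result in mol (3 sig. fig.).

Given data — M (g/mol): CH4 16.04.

n(CH4) = 130.0 / 16.04 = 8.105 mol
n(H2O) = 5.800 mol
n/ν for CH4 = 8.105/1 = 8.105
n/ν for H2O = 5.800/1 = 5.800
Smallest n/ν is H2O → limiting reagent.
n(H2) = (3/1) × 5.800 = 17.40 mol

17.4 mol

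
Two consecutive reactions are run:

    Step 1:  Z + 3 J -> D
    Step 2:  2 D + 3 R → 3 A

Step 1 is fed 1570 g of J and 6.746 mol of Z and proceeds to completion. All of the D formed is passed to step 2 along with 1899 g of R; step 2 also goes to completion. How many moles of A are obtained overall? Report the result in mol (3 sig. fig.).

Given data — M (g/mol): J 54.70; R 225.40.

Step 1:
n(J) = 1570 / 54.70 = 28.70 mol
n(Z) = 6.746 mol
n/ν for J = 28.70/3 = 9.567
n/ν for Z = 6.746/1 = 6.746
Smallest n/ν is Z → limiting reagent.
n(D) produced = (1/1) × 6.746 = 6.746 mol
Step 2:
n(D) available = 6.746 mol
n(R) = 1899 / 225.40 = 8.425 mol
n/ν for D = 6.746/2 = 3.373
n/ν for R = 8.425/3 = 2.808
Smallest n/ν is R → limiting reagent.
n(A) = (3/3) × 8.425 = 8.425 mol

8.43 mol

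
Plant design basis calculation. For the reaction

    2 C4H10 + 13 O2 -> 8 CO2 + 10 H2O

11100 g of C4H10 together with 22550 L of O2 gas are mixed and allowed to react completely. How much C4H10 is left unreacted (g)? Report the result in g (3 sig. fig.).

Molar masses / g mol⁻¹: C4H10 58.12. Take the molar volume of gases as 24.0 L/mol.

n(C4H10) = 11100 / 58.12 = 191.0 mol
n(O2) = 22550 / 24.0 = 939.6 mol
n/ν for C4H10 = 191.0/2 = 95.50
n/ν for O2 = 939.6/13 = 72.28
Smallest n/ν is O2 → limiting reagent.
C4H10 consumed = (2/13) × 939.6 = 144.6 mol
C4H10 remaining = 191.0 − 144.6 = 46.40 mol
mass = 46.40 × 58.12 = 2697 g

2700 g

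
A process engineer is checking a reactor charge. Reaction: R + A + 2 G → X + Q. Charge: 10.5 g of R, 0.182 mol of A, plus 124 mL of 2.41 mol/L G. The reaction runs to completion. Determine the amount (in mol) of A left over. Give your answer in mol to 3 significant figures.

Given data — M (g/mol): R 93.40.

n(R) = 10.50 / 93.40 = 0.1124 mol
n(A) = 0.1820 mol
n(G) = 2.41 × 124.0/1000 = 0.2988 mol
n/ν → R: 0.1124, A: 0.1820, G: 0.1494; R is limiting.
A consumed = (1/1) × 0.1124 = 0.1124 mol
A remaining = 0.1820 − 0.1124 = 0.06960 mol

0.0696 mol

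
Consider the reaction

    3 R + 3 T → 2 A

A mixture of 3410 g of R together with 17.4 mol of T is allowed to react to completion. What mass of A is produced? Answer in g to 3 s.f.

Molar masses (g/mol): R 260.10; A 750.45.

n(R) = 3410 / 260.10 = 13.11 mol
n(T) = 17.40 mol
n/ν → R: 4.370, T: 5.800; R is limiting.
n(A) = (2/3) × 13.11 = 8.740 mol
mass = 8.740 × 750.45 = 6559 g

6560 g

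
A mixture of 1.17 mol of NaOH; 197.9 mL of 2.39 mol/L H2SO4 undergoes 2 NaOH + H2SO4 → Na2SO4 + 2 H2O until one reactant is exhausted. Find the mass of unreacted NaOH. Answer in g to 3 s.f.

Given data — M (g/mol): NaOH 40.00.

8.96 g

n(NaOH) = 1.170 mol
n(H2SO4) = 2.39 × 197.9/1000 = 0.4730 mol
n/ν for NaOH = 1.170/2 = 0.5850
n/ν for H2SO4 = 0.4730/1 = 0.4730
Smallest n/ν is H2SO4 → limiting reagent.
NaOH consumed = (2/1) × 0.4730 = 0.9460 mol
NaOH remaining = 1.170 − 0.9460 = 0.2240 mol
mass = 0.2240 × 40.00 = 8.960 g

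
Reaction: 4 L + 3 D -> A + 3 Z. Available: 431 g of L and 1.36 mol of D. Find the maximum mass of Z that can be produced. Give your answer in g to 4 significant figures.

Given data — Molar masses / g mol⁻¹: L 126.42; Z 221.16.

n(L) = 431.0 / 126.42 = 3.409 mol
n(D) = 1.360 mol
n/ν for L = 3.409/4 = 0.8523
n/ν for D = 1.360/3 = 0.4533
Smallest n/ν is D → limiting reagent.
n(Z) = (3/3) × 1.360 = 1.360 mol
mass = 1.360 × 221.16 = 300.8 g

300.8 g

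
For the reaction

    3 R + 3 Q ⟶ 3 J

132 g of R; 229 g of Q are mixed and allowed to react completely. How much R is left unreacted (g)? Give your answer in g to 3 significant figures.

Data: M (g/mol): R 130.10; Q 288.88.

28.9 g

n(R) = 132.0 / 130.10 = 1.015 mol
n(Q) = 229.0 / 288.88 = 0.7927 mol
n/ν for R = 1.015/3 = 0.3383
n/ν for Q = 0.7927/3 = 0.2642
Smallest n/ν is Q → limiting reagent.
R consumed = (3/3) × 0.7927 = 0.7927 mol
R remaining = 1.015 − 0.7927 = 0.2223 mol
mass = 0.2223 × 130.10 = 28.92 g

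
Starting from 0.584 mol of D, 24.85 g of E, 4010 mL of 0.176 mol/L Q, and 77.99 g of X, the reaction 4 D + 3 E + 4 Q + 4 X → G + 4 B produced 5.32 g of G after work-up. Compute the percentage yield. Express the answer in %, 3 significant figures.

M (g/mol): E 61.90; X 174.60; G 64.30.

74.1 %

n(D) = 0.5840 mol
n(E) = 24.85 / 61.90 = 0.4015 mol
n(Q) = 0.176 × 4010/1000 = 0.7058 mol
n(X) = 77.99 / 174.60 = 0.4467 mol
n/ν for D = 0.5840/4 = 0.1460
n/ν for E = 0.4015/3 = 0.1338
n/ν for Q = 0.7058/4 = 0.1765
n/ν for X = 0.4467/4 = 0.1117
Smallest n/ν is X → limiting reagent.
theoretical n(G) = (1/4) × 0.4467 = 0.1117 mol → 7.182 g
% yield = 5.32 / 7.182 × 100 = 74.07 %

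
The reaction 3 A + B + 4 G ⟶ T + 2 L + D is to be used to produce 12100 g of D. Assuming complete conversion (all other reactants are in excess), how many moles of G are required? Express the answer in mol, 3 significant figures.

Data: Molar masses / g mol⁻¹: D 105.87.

n(D) = 12100 / 105.87 = 114.3 mol
n(G) = (4/1) × 114.3 = 457.2 mol

457 mol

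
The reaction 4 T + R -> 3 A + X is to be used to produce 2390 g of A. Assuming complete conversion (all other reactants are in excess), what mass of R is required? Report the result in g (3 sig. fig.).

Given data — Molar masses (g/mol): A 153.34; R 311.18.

1620 g

n(A) = 2390 / 153.34 = 15.59 mol
n(R) = (1/3) × 15.59 = 5.197 mol
mass = 5.197 × 311.18 = 1617 g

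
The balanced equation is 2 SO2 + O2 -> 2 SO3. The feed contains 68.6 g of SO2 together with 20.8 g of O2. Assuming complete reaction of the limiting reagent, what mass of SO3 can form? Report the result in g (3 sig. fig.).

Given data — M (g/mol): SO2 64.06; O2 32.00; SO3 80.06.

85.7 g

n(SO2) = 68.60 / 64.06 = 1.071 mol
n(O2) = 20.80 / 32.00 = 0.6500 mol
n/ν for SO2 = 1.071/2 = 0.5355
n/ν for O2 = 0.6500/1 = 0.6500
Smallest n/ν is SO2 → limiting reagent.
n(SO3) = (2/2) × 1.071 = 1.071 mol
mass = 1.071 × 80.06 = 85.74 g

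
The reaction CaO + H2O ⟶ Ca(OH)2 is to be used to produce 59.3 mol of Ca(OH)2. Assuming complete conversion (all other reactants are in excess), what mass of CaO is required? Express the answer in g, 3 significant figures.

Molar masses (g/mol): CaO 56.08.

3330 g

n(Ca(OH)2) = 59.30 mol
n(CaO) = (1/1) × 59.30 = 59.30 mol
mass = 59.30 × 56.08 = 3326 g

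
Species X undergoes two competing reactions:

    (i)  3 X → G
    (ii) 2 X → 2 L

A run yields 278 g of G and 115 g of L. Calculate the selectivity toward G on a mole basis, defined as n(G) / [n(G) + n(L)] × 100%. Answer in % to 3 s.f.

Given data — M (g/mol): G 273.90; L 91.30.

44.6 %

n(G) = 278 / 273.90 = 1.015 mol
n(L) = 115 / 91.30 = 1.260 mol
selectivity = 1.015/(1.015+1.260) × 100 = 44.62 %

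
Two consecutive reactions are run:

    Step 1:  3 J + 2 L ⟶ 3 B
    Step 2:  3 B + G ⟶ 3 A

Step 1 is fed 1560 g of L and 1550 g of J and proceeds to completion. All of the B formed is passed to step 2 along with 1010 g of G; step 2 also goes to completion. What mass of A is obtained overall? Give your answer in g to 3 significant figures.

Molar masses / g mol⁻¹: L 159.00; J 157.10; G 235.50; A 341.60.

3370 g

Step 1:
n(L) = 1560 / 159.00 = 9.811 mol
n(J) = 1550 / 157.10 = 9.866 mol
n/ν for L = 9.811/2 = 4.906
n/ν for J = 9.866/3 = 3.289
Smallest n/ν is J → limiting reagent.
n(B) produced = (3/3) × 9.866 = 9.866 mol
Step 2:
n(B) available = 9.866 mol
n(G) = 1010 / 235.50 = 4.289 mol
n/ν for B = 9.866/3 = 3.289
n/ν for G = 4.289/1 = 4.289
Smallest n/ν is B → limiting reagent.
n(A) = (3/3) × 9.866 = 9.866 mol
mass = 9.866 × 341.60 = 3370 g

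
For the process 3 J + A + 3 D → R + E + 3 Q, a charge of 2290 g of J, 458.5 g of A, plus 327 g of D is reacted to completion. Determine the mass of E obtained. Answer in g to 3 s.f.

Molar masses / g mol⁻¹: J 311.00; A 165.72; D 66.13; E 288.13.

475 g

n(J) = 2290 / 311.00 = 7.363 mol
n(A) = 458.5 / 165.72 = 2.767 mol
n(D) = 327.0 / 66.13 = 4.945 mol
n/ν → J: 2.454, A: 2.767, D: 1.648; D is limiting.
n(E) = (1/3) × 4.945 = 1.648 mol
mass = 1.648 × 288.13 = 474.8 g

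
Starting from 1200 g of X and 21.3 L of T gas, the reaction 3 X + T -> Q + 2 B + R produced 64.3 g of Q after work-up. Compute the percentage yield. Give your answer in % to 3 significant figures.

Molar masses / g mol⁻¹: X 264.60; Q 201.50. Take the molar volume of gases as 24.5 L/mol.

n(X) = 1200 / 264.60 = 4.535 mol
n(T) = 21.30 / 24.5 = 0.8694 mol
n/ν → X: 1.512, T: 0.8694; T is limiting.
theoretical n(Q) = (1/1) × 0.8694 = 0.8694 mol → 175.2 g
% yield = 64.3 / 175.2 × 100 = 36.70 %

36.7 %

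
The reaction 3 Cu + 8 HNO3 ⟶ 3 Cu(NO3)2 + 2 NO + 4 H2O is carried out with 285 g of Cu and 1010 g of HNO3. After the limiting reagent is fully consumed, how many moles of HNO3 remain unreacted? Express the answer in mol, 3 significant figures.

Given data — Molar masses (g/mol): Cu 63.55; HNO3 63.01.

4.07 mol

n(Cu) = 285.0 / 63.55 = 4.485 mol
n(HNO3) = 1010 / 63.01 = 16.03 mol
n/ν for Cu = 4.485/3 = 1.495
n/ν for HNO3 = 16.03/8 = 2.004
Smallest n/ν is Cu → limiting reagent.
HNO3 consumed = (8/3) × 4.485 = 11.96 mol
HNO3 remaining = 16.03 − 11.96 = 4.070 mol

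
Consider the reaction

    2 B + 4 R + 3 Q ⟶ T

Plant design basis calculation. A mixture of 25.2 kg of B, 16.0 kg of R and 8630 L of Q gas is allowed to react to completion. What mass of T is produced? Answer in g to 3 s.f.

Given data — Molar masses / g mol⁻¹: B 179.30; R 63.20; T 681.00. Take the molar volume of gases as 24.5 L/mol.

n(B) = 25.20×1000 / 179.30 = 140.5 mol
n(R) = 16.00×1000 / 63.20 = 253.2 mol
n(Q) = 8630 / 24.5 = 352.2 mol
n/ν → B: 70.25, R: 63.30, Q: 117.4; R is limiting.
n(T) = (1/4) × 253.2 = 63.30 mol
mass = 63.30 × 681.00 = 43110 g

43100 g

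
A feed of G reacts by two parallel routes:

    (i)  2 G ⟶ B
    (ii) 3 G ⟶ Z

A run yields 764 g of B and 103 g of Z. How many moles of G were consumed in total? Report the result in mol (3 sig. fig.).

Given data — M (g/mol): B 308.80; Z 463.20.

n(B) = 764 / 308.80 = 2.474 mol
n(Z) = 103 / 463.20 = 0.2224 mol
n(G) via (i) = (2/1)×2.474 = 4.948 mol
n(G) via (ii) = (3/1)×0.2224 = 0.6672 mol
total n(G) = 4.948 + 0.6672 = 5.615 mol

5.62 mol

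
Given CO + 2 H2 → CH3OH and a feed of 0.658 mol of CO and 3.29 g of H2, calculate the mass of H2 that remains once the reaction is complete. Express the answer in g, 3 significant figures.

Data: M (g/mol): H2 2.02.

n(CO) = 0.6580 mol
n(H2) = 3.290 / 2.02 = 1.629 mol
n/ν for CO = 0.6580/1 = 0.6580
n/ν for H2 = 1.629/2 = 0.8145
Smallest n/ν is CO → limiting reagent.
H2 consumed = (2/1) × 0.6580 = 1.316 mol
H2 remaining = 1.629 − 1.316 = 0.3130 mol
mass = 0.3130 × 2.02 = 0.6323 g

0.632 g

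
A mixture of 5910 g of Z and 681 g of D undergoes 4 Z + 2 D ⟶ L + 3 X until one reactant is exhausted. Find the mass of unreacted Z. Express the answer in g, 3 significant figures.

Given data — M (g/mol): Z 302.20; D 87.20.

1190 g

n(Z) = 5910 / 302.20 = 19.56 mol
n(D) = 681.0 / 87.20 = 7.810 mol
n/ν for Z = 19.56/4 = 4.890
n/ν for D = 7.810/2 = 3.905
Smallest n/ν is D → limiting reagent.
Z consumed = (4/2) × 7.810 = 15.62 mol
Z remaining = 19.56 − 15.62 = 3.940 mol
mass = 3.940 × 302.20 = 1191 g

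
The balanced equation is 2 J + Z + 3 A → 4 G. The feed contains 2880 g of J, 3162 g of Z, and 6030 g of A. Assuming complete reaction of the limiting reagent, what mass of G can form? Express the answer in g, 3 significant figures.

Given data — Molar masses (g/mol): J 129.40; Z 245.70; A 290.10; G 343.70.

n(J) = 2880 / 129.40 = 22.26 mol
n(Z) = 3162 / 245.70 = 12.87 mol
n(A) = 6030 / 290.10 = 20.79 mol
n/ν for J = 22.26/2 = 11.13
n/ν for Z = 12.87/1 = 12.87
n/ν for A = 20.79/3 = 6.930
Smallest n/ν is A → limiting reagent.
n(G) = (4/3) × 20.79 = 27.72 mol
mass = 27.72 × 343.70 = 9527 g

9530 g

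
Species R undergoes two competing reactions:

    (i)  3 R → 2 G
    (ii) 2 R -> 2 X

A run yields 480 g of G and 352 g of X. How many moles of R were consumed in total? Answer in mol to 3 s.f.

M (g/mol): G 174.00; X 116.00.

7.17 mol

n(G) = 480 / 174.00 = 2.759 mol
n(X) = 352 / 116.00 = 3.034 mol
n(R) via (i) = (3/2)×2.759 = 4.139 mol
n(R) via (ii) = (2/2)×3.034 = 3.034 mol
total n(R) = 4.139 + 3.034 = 7.173 mol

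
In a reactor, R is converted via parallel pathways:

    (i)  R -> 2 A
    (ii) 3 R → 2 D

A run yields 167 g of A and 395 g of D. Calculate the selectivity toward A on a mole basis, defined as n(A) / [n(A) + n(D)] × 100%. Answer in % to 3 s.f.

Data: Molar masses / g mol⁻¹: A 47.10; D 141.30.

n(A) = 167 / 47.10 = 3.546 mol
n(D) = 395 / 141.30 = 2.795 mol
selectivity = 3.546/(3.546+2.795) × 100 = 55.92 %

55.9 %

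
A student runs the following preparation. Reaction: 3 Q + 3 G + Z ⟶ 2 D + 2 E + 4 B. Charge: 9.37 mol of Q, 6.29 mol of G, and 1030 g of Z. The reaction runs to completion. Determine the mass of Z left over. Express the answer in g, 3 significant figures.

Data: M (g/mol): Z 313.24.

n(Q) = 9.370 mol
n(G) = 6.290 mol
n(Z) = 1030 / 313.24 = 3.288 mol
n/ν for Q = 9.370/3 = 3.123
n/ν for G = 6.290/3 = 2.097
n/ν for Z = 3.288/1 = 3.288
Smallest n/ν is G → limiting reagent.
Z consumed = (1/3) × 6.290 = 2.097 mol
Z remaining = 3.288 − 2.097 = 1.191 mol
mass = 1.191 × 313.24 = 373.1 g

373 g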